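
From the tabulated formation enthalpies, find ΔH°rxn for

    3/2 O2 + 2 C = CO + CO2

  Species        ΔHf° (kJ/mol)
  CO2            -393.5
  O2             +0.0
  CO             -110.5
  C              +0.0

Products: 1·(-110.5) + 1·(-393.5) = -504.0
Reactants: 3/2·(+0.0) + 2·(+0.0) = +0.0
ΔH°rxn = (-504.0) − (+0.0) = -504.0 kJ/mol

ΔH°rxn = -504.0 kJ/mol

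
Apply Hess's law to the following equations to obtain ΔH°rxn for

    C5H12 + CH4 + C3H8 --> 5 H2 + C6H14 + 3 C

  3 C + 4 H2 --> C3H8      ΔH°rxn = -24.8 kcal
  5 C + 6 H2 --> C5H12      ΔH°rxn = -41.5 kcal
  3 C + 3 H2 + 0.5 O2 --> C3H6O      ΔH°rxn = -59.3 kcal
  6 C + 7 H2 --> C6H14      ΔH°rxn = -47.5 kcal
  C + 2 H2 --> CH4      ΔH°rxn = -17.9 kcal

ΔH°rxn = 36.7 kcal

equation 1 reversed (reverse to put C3H8 on the reactant side): +24.8 kcal
equation 2 reversed (reverse to put C5H12 on the reactant side): +41.5 kcal
equation 3: not needed (C3H6O appears nowhere else).
equation 4 as written (C6H14 already on the product side): -47.5 kcal
equation 5 reversed (CH4 must end up as a reactant): +17.9 kcal
ΔH°rxn = (+24.8) + (+41.5) + (-47.5) + (+17.9) = 36.7 kcal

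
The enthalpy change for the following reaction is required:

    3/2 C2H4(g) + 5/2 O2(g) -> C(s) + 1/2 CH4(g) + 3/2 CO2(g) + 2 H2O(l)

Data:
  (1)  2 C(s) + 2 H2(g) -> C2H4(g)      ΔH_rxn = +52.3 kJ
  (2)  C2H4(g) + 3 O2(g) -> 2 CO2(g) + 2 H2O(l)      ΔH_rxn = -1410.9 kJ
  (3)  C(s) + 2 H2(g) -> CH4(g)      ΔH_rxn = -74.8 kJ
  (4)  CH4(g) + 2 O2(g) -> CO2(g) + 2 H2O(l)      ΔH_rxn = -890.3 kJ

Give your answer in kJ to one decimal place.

(1) reversed: -52.3 kJ
(2) × 1/2: (1/2)·(-1410.9) = -705.45 kJ
(3) as written: -74.8 kJ
(4) × 1/2: (1/2)·(-890.3) = -445.15 kJ
ΔH_rxn = (-52.3) + (-705.45) + (-74.8) + (-445.15) = -1277.7 kJ

ΔH_rxn = -1277.7 kJ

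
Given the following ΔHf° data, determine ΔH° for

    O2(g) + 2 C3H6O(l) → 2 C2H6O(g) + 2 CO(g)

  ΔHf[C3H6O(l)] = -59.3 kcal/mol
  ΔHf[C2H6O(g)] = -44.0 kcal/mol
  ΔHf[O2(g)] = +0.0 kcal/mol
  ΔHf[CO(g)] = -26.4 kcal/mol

ΔH° = -22.2 kcal/mol

Products: 2·(-44.0) + 2·(-26.4) = -140.8
Reactants: 1·(+0.0) + 2·(-59.3) = -118.6
ΔH° = (-140.8) − (-118.6) = -22.2 kcal/mol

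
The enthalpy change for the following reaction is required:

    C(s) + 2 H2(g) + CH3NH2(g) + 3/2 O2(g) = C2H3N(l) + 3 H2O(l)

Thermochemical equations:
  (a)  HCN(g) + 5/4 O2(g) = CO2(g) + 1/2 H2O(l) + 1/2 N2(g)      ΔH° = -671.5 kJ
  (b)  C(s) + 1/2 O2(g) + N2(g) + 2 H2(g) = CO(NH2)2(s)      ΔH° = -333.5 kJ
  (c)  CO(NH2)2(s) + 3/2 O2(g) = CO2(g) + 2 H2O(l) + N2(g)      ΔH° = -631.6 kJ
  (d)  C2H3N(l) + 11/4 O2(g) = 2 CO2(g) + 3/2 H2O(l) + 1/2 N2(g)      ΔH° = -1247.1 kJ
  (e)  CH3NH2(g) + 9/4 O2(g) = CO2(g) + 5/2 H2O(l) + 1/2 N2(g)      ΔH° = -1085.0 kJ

(a): not needed (HCN(g) appears nowhere else).
(b) as written (C(s) already on the reactant side): -333.5 kJ
(c) as written: -631.6 kJ
(d) reversed (C2H3N(l) must end up as a product): +1247.1 kJ
(e) as written (CH3NH2(g) already on the reactant side): -1085.0 kJ
ΔH° = (-333.5) + (-631.6) + (+1247.1) + (-1085.0) = -803.0 kJ

ΔH° = -803.0 kJ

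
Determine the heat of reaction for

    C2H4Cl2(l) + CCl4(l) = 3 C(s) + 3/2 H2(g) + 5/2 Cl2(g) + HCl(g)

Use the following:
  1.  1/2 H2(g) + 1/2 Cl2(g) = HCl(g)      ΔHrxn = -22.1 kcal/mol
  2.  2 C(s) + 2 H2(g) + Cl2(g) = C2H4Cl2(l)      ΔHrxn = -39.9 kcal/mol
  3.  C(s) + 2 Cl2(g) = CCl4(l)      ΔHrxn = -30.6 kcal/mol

ΔHrxn = 48.4 kcal/mol

eq. 1 as written: -22.1 kcal/mol
eq. 2 reversed: +39.9 kcal/mol
eq. 3 reversed: +30.6 kcal/mol
Summing the manipulated equations, ΔHrxn = (1)·(-22.1) + (-1)·(-39.9) + (-1)·(-30.6) = 48.4 kcal/mol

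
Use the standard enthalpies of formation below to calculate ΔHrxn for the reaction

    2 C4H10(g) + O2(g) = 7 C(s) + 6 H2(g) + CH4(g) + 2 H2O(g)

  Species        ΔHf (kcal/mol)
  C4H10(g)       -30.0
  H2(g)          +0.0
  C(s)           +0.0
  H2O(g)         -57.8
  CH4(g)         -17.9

Products: 7·(+0.0) + 6·(+0.0) + 1·(-17.9) + 2·(-57.8) = -133.5
Reactants: 2·(-30.0) + 1·(+0.0) = -60.0
ΔHrxn = (-133.5) − (-60.0) = -73.5 kcal/mol

ΔHrxn = -73.5 kcal/mol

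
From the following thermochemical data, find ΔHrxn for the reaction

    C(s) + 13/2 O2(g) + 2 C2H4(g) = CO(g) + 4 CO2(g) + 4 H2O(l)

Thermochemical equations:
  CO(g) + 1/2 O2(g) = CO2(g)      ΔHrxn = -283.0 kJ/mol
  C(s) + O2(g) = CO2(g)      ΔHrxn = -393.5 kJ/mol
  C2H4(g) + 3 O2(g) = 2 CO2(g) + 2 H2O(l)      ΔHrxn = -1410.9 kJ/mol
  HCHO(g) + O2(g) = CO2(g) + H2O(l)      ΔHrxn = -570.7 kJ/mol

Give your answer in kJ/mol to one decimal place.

equation 1 reversed: +283.0 kJ/mol
equation 2 as written: -393.5 kJ/mol
equation 3 × 2: (2)·(-1410.9) = -2821.8 kJ/mol
equation 4: not needed.
Since enthalpy is a state function, ΔHrxn = (-1)·(-283.0) + (1)·(-393.5) + (2)·(-1410.9) = -2932.3 kJ/mol

ΔHrxn = -2932.3 kJ/mol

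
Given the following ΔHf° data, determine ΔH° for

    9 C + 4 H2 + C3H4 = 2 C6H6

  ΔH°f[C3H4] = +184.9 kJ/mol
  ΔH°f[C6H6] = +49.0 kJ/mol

Products: 2·(+49.0) = +98.0
Reactants: 9·(+0.0) + 4·(+0.0) + 1·(+184.9) = +184.9
ΔH° = (+98.0) − (+184.9) = -86.9 kJ/mol

ΔH° = -86.9 kJ/mol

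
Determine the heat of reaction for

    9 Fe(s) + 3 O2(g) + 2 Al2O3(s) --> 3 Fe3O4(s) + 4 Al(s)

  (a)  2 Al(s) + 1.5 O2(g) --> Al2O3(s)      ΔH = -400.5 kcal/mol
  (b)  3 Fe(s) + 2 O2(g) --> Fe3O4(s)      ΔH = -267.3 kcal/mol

ΔH = -0.9 kcal/mol

(a) reversed and × 2: (-2)·(-400.5) = +801.0 kcal/mol
(b) × 3: (3)·(-267.3) = -801.9 kcal/mol
ΔH = (-2)·(-400.5) + (3)·(-267.3) = -0.9 kcal/mol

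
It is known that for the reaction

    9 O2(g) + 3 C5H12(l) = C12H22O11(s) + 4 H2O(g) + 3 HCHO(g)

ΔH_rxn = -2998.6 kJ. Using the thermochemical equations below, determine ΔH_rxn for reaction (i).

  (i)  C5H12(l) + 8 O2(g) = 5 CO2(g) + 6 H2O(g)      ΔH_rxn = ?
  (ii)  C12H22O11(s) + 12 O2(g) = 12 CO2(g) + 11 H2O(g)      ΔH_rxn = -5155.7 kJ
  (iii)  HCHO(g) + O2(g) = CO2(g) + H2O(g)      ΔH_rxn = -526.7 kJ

ΔH_rxn = -3244.8 kJ

(i) × 3 (×3 to match 3 C5H12(l) in the target): contributes 3·x
(ii) reversed (reverse to put C12H22O11(s) on the product side): +5155.7 kJ
(iii) reversed and × 3 (reverse to put HCHO(g) on the product side; ×3 to match 3 HCHO(g) in the target): (-3)·(-526.7) = +1580.1 kJ
-2998.6 = (+5155.7) + (+1580.1) + 3·x
x = (-2998.6 − (+6735.8)) / (3) = -3244.8 kJ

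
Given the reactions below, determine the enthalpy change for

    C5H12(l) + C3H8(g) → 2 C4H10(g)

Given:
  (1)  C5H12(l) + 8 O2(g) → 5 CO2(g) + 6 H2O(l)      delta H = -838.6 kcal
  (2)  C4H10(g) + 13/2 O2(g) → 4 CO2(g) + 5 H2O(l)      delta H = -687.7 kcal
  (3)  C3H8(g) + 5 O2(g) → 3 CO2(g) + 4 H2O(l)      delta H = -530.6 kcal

delta H = 6.2 kcal

(1) as written (C5H12(l) already on the reactant side): -838.6 kcal
(2) reversed and × 2 (C4H10(g) must end up as a product; ×2 to match 2 C4H10(g) in the target): (-2)·(-687.7) = +1375.4 kcal
(3) as written (C3H8(g) already on the reactant side): -530.6 kcal
delta H = (-838.6) + (+1375.4) + (-530.6) = 6.2 kcal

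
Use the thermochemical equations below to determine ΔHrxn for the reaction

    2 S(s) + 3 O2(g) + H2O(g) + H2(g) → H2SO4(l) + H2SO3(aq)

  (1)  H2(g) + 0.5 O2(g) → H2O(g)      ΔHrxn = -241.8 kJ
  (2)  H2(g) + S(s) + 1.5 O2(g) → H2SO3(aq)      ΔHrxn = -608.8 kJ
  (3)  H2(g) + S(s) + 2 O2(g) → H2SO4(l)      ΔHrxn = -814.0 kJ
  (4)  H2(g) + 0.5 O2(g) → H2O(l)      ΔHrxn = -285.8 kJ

(1) reversed (H2O(g) must end up as a reactant): +241.8 kJ
(2) as written (H2SO3(aq) already on the product side): -608.8 kJ
(3) as written (H2SO4(l) already on the product side): -814.0 kJ
(4): not needed (H2O(l) appears nowhere else).
ΔHrxn = (-1)·(-241.8) + (1)·(-608.8) + (1)·(-814.0) = -1181.0 kJ

ΔHrxn = -1181.0 kJ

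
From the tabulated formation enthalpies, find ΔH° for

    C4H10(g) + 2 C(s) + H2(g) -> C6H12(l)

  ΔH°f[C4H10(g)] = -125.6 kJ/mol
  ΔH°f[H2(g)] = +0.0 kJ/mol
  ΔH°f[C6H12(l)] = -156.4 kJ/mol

ΔH° = -30.8 kJ/mol

Products: 1·(-156.4) = -156.4
Reactants: 1·(-125.6) + 2·(+0.0) + 1·(+0.0) = -125.6
ΔH° = (-156.4) − (-125.6) = -30.8 kJ/mol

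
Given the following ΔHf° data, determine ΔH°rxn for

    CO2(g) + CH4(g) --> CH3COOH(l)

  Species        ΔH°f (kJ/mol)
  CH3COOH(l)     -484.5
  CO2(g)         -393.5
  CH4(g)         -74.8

Products: 1·(-484.5) = -484.5
Reactants: 1·(-393.5) + 1·(-74.8) = -468.3
ΔH°rxn = (-484.5) − (-468.3) = -16.2 kJ/mol

ΔH°rxn = -16.2 kJ/mol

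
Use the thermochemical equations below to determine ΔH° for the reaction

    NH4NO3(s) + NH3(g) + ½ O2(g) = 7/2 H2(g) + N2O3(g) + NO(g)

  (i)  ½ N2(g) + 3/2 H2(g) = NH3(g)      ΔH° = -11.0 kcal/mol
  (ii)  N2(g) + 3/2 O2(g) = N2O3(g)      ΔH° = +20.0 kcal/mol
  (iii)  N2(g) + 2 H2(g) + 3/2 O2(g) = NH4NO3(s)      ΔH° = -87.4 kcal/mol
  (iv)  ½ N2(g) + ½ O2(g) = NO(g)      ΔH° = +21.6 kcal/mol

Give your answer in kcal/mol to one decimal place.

(i) reversed: +11.0 kcal/mol
(ii) as written: +20.0 kcal/mol
(iii) reversed: +87.4 kcal/mol
(iv) as written: +21.6 kcal/mol
By Hess's law, ΔH° = (-1)·(-11.0) + (1)·(+20.0) + (-1)·(-87.4) + (1)·(+21.6) = 140.0 kcal/mol

ΔH° = 140.0 kcal/mol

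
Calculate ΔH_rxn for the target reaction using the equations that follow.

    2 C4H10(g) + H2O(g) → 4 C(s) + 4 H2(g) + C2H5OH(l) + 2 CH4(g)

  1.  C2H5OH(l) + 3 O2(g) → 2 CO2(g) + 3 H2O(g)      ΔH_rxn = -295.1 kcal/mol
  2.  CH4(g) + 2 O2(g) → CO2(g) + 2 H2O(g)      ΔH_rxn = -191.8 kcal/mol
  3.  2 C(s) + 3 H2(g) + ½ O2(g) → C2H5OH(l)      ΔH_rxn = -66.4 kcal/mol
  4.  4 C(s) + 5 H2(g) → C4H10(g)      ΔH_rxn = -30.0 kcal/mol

eq. 1 as written: -295.1 kcal/mol
eq. 2 reversed and × 2: (-2)·(-191.8) = +383.6 kcal/mol
eq. 3 × 2: (2)·(-66.4) = -132.8 kcal/mol
eq. 4 reversed and × 2: (-2)·(-30.0) = +60.0 kcal/mol
Summing the manipulated equations, ΔH_rxn = (1)·(-295.1) + (-2)·(-191.8) + (2)·(-66.4) + (-2)·(-30.0) = 15.7 kcal/mol

ΔH_rxn = 15.7 kcal/mol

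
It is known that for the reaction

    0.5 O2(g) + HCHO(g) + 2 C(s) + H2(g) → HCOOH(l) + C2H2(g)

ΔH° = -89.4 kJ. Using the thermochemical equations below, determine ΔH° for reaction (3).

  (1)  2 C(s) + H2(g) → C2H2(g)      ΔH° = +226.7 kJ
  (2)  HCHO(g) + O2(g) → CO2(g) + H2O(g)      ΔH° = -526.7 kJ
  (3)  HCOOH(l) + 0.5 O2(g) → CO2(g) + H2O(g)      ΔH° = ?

ΔH° = -210.6 kJ

(1) as written: +226.7 kJ
(2) as written: -526.7 kJ
(3) reversed: contributes −x
-89.4 = (+226.7) + (-526.7) − x
x = (-89.4 − (-300.0)) / (-1) = -210.6 kJ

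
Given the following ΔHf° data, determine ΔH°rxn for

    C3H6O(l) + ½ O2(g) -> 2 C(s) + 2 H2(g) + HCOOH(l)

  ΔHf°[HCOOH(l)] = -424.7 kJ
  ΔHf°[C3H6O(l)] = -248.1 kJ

Products: 2·(+0.0) + 2·(+0.0) + 1·(-424.7) = -424.7
Reactants: 1·(-248.1) + 1/2·(+0.0) = -248.1
ΔH°rxn = (-424.7) − (-248.1) = -176.6 kJ

ΔH°rxn = -176.6 kJ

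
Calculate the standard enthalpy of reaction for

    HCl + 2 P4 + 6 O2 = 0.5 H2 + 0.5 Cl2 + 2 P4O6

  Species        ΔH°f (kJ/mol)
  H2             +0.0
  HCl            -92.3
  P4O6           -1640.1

Products: 1/2·(+0.0) + 1/2·(+0.0) + 2·(-1640.1) = -3280.2
Reactants: 1·(-92.3) + 2·(+0.0) + 6·(+0.0) = -92.3
ΔH_rxn = (-3280.2) − (-92.3) = -3187.9 kJ/mol

ΔH_rxn = -3187.9 kJ/mol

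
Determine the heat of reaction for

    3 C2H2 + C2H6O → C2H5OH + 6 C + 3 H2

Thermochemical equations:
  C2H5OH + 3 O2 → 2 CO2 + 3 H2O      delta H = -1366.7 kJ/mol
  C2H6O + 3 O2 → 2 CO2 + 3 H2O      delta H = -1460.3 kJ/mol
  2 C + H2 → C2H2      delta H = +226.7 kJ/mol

equation 1 reversed (reverse to put C2H5OH on the product side): +1366.7 kJ/mol
equation 2 as written (C2H6O already on the reactant side): -1460.3 kJ/mol
equation 3 reversed and × 3 (reverse to put C2H2 on the reactant side; ×3 to match 3 C2H2 in the target): (-3)·(+226.7) = -680.1 kJ/mol
delta H = (+1366.7) + (-1460.3) + (-680.1) = -773.7 kJ/mol

delta H = -773.7 kJ/mol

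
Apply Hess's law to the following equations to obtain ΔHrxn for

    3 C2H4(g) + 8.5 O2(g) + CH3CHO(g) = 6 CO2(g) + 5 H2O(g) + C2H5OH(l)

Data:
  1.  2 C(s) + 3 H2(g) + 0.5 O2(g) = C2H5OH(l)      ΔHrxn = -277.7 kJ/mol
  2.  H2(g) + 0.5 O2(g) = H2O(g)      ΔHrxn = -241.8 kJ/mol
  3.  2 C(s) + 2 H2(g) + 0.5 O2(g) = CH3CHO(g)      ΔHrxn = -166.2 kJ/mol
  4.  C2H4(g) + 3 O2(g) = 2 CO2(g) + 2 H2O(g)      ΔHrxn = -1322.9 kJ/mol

eq. 1 as written: -277.7 kJ/mol
eq. 2 reversed: +241.8 kJ/mol
eq. 3 reversed: +166.2 kJ/mol
eq. 4 × 3: (3)·(-1322.9) = -3968.7 kJ/mol
ΔHrxn = (1)·(-277.7) + (-1)·(-241.8) + (-1)·(-166.2) + (3)·(-1322.9) = -3838.4 kJ/mol

ΔHrxn = -3838.4 kJ/mol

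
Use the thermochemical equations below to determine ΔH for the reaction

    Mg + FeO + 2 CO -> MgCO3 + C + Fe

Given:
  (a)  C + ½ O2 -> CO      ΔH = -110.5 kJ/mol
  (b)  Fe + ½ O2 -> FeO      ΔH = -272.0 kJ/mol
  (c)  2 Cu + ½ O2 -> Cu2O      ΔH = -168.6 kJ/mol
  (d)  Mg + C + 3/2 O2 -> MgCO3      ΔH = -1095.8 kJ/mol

ΔH = -602.8 kJ/mol

(a) reversed and × 2: (-2)·(-110.5) = +221.0 kJ/mol
(b) reversed: +272.0 kJ/mol
(c): not needed.
(d) as written: -1095.8 kJ/mol
Since enthalpy is a state function, ΔH = (+221.0) + (+272.0) + (-1095.8) = -602.8 kJ/mol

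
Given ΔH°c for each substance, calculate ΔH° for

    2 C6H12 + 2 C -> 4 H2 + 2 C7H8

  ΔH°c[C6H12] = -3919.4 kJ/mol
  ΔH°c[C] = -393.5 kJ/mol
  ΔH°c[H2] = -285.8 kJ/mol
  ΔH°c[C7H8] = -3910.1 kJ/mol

With combustion enthalpies, reactants minus products:
= [2·(-3919.4) + 2·(-393.5)] − [4·(-285.8) + 2·(-3910.1)]
= 337.6 kJ/mol

ΔH° = 337.6 kJ/mol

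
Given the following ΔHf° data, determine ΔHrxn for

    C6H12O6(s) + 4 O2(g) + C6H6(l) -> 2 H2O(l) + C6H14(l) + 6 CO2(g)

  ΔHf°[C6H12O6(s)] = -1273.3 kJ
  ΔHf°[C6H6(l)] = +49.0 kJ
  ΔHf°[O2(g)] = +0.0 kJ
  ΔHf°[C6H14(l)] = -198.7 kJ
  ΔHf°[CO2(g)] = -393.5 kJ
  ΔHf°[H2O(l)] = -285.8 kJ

ΔHrxn = -1907.0 kJ

Products: 2·(-285.8) + 1·(-198.7) + 6·(-393.5) = -3131.3
Reactants: 1·(-1273.3) + 4·(+0.0) + 1·(+49.0) = -1224.3
ΔHrxn = (-3131.3) − (-1224.3) = -1907.0 kJ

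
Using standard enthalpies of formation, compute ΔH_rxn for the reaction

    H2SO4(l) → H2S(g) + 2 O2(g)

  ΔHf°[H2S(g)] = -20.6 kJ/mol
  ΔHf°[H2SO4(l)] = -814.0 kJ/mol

ΔH°rxn = Σ nΔHf°(products) − Σ nΔHf°(reactants).
Products: 1·(-20.6) + 2·(+0.0) = -20.6
Reactants: 1·(-814.0) = -814.0
ΔH_rxn = (-20.6) − (-814.0) = 793.4 kJ/mol

ΔH_rxn = 793.4 kJ/mol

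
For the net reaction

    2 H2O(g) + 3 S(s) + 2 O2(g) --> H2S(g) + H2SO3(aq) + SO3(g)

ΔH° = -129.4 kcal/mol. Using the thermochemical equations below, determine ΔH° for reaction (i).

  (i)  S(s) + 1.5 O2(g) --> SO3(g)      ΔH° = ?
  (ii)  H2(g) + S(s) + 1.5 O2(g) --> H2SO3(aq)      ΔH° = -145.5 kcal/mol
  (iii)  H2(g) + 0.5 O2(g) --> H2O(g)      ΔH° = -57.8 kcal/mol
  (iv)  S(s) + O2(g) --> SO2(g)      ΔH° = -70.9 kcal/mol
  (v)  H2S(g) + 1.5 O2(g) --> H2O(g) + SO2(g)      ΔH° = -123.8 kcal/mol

ΔH° = -94.6 kcal/mol

(i) as written (SO3(g) already on the product side): contributes x
(ii) as written (H2SO3(aq) already on the product side): -145.5 kcal/mol
(iii) reversed: +57.8 kcal/mol
(iv) as written: -70.9 kcal/mol
(v) reversed (reverse to put H2S(g) on the product side): +123.8 kcal/mol
-129.4 = (-145.5) + (+57.8) + (-70.9) + (+123.8) + x
x = (-129.4 − (-34.8)) / (1) = -94.6 kcal/mol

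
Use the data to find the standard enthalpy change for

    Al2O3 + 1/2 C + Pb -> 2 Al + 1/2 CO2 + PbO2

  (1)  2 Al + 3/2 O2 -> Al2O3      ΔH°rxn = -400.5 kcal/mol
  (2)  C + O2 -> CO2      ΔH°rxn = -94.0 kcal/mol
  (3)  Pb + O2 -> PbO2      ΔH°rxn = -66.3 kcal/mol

ΔH°rxn = 287.2 kcal/mol

(1) reversed: +400.5 kcal/mol
(2) × 1/2: (1/2)·(-94.0) = -47.0 kcal/mol
(3) as written: -66.3 kcal/mol
ΔH°rxn = (-1)·(-400.5) + (1/2)·(-94.0) + (1)·(-66.3) = 287.2 kcal/mol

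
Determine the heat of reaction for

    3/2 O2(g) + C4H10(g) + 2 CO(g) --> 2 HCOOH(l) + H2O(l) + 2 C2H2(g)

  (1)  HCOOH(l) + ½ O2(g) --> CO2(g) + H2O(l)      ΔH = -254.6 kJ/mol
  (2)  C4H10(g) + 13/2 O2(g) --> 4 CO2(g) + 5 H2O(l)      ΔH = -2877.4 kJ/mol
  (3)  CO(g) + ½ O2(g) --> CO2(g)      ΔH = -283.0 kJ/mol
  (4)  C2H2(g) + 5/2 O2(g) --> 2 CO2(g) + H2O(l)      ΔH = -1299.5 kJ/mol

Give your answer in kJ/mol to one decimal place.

ΔH = -335.2 kJ/mol

(1) reversed and × 2 (HCOOH(l) must end up as a product; scale by 2 for the 2 HCOOH(l)): (-2)·(-254.6) = +509.2 kJ/mol
(2) as written (C4H10(g) already on the reactant side): -2877.4 kJ/mol
(3) × 2 (×2 to match 2 CO(g) in the target): (2)·(-283.0) = -566.0 kJ/mol
(4) reversed and × 2 (C2H2(g) must end up as a product; scale by 2 for the 2 C2H2(g)): (-2)·(-1299.5) = +2599.0 kJ/mol
Since enthalpy is a state function, ΔH = (+509.2) + (-2877.4) + (-566.0) + (+2599.0) = -335.2 kJ/mol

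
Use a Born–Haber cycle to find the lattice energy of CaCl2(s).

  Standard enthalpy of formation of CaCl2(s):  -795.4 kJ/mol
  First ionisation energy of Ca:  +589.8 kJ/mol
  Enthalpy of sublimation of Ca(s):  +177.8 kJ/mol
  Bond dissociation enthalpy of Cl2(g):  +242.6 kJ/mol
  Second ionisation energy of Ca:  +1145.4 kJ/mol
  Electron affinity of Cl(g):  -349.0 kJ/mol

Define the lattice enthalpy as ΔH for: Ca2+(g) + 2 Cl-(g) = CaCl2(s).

U = -2253.0 kJ/mol

ΔHf° = 1·ΔHsub + 1·(ΣIE) + 1·D(Cl2) + 2·EA + U
-795.4 = 1·(+177.8) + 1·(+1735.2) + 1·(+242.6) + 2·(-349.0) + U
U = -795.4 − (+1457.6) = -2253.0 kJ/mol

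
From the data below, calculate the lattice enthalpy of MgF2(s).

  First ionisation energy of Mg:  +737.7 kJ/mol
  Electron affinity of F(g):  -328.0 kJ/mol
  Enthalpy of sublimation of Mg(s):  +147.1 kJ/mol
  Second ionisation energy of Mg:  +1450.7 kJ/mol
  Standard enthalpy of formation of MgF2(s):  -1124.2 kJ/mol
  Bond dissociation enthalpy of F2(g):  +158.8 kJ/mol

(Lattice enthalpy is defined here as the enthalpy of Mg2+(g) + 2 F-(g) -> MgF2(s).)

U = -2962.5 kJ/mol

ΔHf° = 1·ΔHsub + 1·(ΣIE) + 1·D(F2) + 2·EA + U
-1124.2 = 1·(+147.1) + 1·(+2188.4) + 1·(+158.8) + 2·(-328.0) + U
U = -1124.2 − (+1838.3) = -2962.5 kJ/mol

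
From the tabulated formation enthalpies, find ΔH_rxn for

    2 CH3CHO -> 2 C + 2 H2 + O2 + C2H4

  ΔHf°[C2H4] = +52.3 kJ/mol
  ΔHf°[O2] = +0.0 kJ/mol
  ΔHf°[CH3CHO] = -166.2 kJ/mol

ΔH_rxn = 384.7 kJ/mol

Products: 2·(+0.0) + 2·(+0.0) + 1·(+0.0) + 1·(+52.3) = +52.3
Reactants: 2·(-166.2) = -332.4
ΔH_rxn = (+52.3) − (-332.4) = 384.7 kJ/mol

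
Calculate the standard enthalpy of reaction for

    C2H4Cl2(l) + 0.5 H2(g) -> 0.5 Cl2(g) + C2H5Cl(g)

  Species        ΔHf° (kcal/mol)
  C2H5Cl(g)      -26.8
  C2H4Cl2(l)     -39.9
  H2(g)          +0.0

Products: 1/2·(+0.0) + 1·(-26.8) = -26.8
Reactants: 1·(-39.9) + 1/2·(+0.0) = -39.9
ΔH_rxn = (-26.8) − (-39.9) = 13.1 kcal/mol

ΔH_rxn = 13.1 kcal/mol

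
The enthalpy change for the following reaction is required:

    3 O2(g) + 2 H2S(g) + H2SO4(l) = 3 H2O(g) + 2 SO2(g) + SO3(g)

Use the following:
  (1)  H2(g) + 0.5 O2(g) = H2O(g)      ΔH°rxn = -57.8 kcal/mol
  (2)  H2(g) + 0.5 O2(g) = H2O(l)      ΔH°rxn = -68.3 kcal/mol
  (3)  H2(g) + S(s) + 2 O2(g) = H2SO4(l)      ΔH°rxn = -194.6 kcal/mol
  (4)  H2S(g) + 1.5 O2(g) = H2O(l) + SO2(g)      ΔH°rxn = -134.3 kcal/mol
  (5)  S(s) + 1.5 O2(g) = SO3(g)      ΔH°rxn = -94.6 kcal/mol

(1) × 3: (3)·(-57.8) = -173.4 kcal/mol
(2) reversed and × 2: (-2)·(-68.3) = +136.6 kcal/mol
(3) reversed: +194.6 kcal/mol
(4) × 2: (2)·(-134.3) = -268.6 kcal/mol
(5) as written: -94.6 kcal/mol
ΔH°rxn = (3)·(-57.8) + (-2)·(-68.3) + (-1)·(-194.6) + (2)·(-134.3) + (1)·(-94.6) = -205.4 kcal/mol

ΔH°rxn = -205.4 kcal/mol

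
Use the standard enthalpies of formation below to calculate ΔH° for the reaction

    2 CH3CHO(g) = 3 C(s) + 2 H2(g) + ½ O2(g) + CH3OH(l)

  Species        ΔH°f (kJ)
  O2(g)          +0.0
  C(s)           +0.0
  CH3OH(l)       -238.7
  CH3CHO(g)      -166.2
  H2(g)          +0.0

ΔH°rxn = Σ nΔHf°(products) − Σ nΔHf°(reactants).
Products: 3·(+0.0) + 2·(+0.0) + 1/2·(+0.0) + 1·(-238.7) = -238.7
Reactants: 2·(-166.2) = -332.4
ΔH° = (-238.7) − (-332.4) = 93.7 kJ

ΔH° = 93.7 kJ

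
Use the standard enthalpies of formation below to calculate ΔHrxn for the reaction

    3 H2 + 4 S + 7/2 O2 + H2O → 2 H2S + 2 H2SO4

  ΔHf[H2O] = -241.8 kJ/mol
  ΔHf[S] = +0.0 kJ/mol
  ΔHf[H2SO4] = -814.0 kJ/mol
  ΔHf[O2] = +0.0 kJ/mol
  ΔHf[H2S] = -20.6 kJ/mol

ΔHrxn = -1427.4 kJ/mol

Products: 2·(-20.6) + 2·(-814.0) = -1669.2
Reactants: 3·(+0.0) + 4·(+0.0) + 7/2·(+0.0) + 1·(-241.8) = -241.8
ΔHrxn = (-1669.2) − (-241.8) = -1427.4 kJ/mol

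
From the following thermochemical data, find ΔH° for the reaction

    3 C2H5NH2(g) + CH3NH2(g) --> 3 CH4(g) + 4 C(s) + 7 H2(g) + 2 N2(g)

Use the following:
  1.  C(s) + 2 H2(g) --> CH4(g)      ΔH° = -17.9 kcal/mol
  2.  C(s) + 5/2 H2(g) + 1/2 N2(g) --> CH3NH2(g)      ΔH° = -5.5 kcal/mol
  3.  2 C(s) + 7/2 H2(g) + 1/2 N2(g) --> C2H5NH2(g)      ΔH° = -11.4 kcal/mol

ΔH° = -14.0 kcal/mol

eq. 1 × 3 (×3 to match 3 CH4(g) in the target): (3)·(-17.9) = -53.7 kcal/mol
eq. 2 reversed (CH3NH2(g) must end up as a reactant): +5.5 kcal/mol
eq. 3 reversed and × 3 (C2H5NH2(g) must end up as a reactant; scale by 3 for the 3 C2H5NH2(g)): (-3)·(-11.4) = +34.2 kcal/mol
ΔH° = (3)·(-17.9) + (-1)·(-5.5) + (-3)·(-11.4) = -14.0 kcal/mol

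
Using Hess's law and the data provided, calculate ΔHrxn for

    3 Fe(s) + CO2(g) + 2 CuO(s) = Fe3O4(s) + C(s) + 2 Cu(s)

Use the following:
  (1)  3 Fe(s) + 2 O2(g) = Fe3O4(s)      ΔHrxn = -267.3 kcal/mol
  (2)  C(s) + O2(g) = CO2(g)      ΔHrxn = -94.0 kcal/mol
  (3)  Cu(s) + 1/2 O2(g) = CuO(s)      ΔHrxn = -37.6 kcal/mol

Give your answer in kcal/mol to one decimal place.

(1) as written (Fe3O4(s) already on the product side): -267.3 kcal/mol
(2) reversed (CO2(g) must end up as a reactant): +94.0 kcal/mol
(3) reversed and × 2 (CuO(s) must end up as a reactant; ×2 to match 2 CuO(s) in the target): (-2)·(-37.6) = +75.2 kcal/mol
ΔHrxn = (-267.3) + (+94.0) + (+75.2) = -98.1 kcal/mol

ΔHrxn = -98.1 kcal/mol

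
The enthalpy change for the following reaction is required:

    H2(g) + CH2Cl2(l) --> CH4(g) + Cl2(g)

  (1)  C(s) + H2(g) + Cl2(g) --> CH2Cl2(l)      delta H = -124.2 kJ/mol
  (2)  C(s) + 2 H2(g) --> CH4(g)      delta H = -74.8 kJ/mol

delta H = 49.4 kJ/mol

(1) reversed (reverse to put CH2Cl2(l) on the reactant side): +124.2 kJ/mol
(2) as written (CH4(g) already on the product side): -74.8 kJ/mol
Summing the manipulated equations, delta H = (+124.2) + (-74.8) = 49.4 kJ/mol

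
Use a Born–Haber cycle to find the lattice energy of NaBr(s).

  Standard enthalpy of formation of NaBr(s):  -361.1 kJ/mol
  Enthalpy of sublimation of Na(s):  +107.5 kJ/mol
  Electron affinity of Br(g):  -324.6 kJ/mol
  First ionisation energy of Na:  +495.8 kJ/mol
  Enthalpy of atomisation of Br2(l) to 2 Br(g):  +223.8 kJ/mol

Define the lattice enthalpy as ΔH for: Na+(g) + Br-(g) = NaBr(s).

U = -751.7 kJ/mol

ΔHf° = 1·ΔHsub + 1·(ΣIE) + 1/2·D(Br2) + 1·EA + U
-361.1 = 1·(+107.5) + 1·(+495.8) + 1/2·(+223.8) + 1·(-324.6) + U
U = -361.1 − (+390.6) = -751.7 kJ/mol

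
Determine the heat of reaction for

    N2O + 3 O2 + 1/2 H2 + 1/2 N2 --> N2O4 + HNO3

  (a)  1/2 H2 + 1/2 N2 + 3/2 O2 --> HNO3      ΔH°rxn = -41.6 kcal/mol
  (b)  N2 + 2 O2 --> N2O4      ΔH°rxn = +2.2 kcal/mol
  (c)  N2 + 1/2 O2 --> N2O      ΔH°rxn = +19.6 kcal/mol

ΔH°rxn = -59.0 kcal/mol

(a) as written: -41.6 kcal/mol
(b) as written: +2.2 kcal/mol
(c) reversed: -19.6 kcal/mol
ΔH°rxn = (1)·(-41.6) + (1)·(+2.2) + (-1)·(+19.6) = -59.0 kcal/mol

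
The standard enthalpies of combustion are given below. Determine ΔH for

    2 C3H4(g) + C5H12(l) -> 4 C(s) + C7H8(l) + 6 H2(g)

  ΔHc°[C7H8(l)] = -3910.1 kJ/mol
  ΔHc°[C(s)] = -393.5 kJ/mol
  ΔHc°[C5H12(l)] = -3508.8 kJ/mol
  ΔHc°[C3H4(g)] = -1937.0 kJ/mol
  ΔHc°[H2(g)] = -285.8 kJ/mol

With combustion enthalpies, reactants minus products:
= [2·(-1937.0) + 1·(-3508.8)] − [4·(-393.5) + 1·(-3910.1) + 6·(-285.8)]
= -183.9 kJ/mol

ΔH = -183.9 kJ/mol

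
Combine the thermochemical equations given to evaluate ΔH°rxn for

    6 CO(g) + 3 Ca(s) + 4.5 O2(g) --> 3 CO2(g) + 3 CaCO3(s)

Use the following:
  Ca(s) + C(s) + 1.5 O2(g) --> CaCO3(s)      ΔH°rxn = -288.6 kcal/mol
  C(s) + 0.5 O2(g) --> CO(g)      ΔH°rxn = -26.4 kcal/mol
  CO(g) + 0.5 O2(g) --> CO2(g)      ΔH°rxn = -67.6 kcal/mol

equation 1 × 3: (3)·(-288.6) = -865.8 kcal/mol
equation 2 reversed and × 3: (-3)·(-26.4) = +79.2 kcal/mol
equation 3 × 3: (3)·(-67.6) = -202.8 kcal/mol
Summing the manipulated equations, ΔH°rxn = (-865.8) + (+79.2) + (-202.8) = -989.4 kcal/mol

ΔH°rxn = -989.4 kcal/mol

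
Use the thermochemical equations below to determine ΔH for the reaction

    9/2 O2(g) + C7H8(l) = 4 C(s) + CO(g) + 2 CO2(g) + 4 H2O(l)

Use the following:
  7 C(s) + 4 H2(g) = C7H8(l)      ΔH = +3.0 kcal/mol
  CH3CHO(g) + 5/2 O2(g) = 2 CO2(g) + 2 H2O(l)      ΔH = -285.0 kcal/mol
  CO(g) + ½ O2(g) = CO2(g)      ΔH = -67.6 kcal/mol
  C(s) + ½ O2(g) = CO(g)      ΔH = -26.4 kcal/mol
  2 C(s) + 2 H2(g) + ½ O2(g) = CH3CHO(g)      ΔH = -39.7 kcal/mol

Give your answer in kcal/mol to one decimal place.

ΔH = -490.8 kcal/mol

equation 1 reversed (C7H8(l) must end up as a reactant): -3.0 kcal/mol
equation 2 × 2 (×2 to match 4 H2O(l) in the target): (2)·(-285.0) = -570.0 kcal/mol
equation 3 reversed and × 2: (-2)·(-67.6) = +135.2 kcal/mol
equation 4 reversed: +26.4 kcal/mol
equation 5 × 2: (2)·(-39.7) = -79.4 kcal/mol
Combining the equations, ΔH = (-1)·(+3.0) + (2)·(-285.0) + (-2)·(-67.6) + (-1)·(-26.4) + (2)·(-39.7) = -490.8 kcal/mol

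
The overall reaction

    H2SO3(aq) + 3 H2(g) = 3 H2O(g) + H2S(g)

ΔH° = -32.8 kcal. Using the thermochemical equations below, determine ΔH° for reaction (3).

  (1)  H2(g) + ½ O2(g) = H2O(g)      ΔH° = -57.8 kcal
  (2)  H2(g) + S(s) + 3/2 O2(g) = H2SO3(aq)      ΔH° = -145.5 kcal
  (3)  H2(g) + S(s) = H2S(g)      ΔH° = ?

(1) × 3: (3)·(-57.8) = -173.4 kcal
(2) reversed: +145.5 kcal
(3) as written: contributes x
-32.8 = (-173.4) + (+145.5) + x
x = (-32.8 − (-27.9)) / (1) = -4.9 kcal

ΔH° = -4.9 kcal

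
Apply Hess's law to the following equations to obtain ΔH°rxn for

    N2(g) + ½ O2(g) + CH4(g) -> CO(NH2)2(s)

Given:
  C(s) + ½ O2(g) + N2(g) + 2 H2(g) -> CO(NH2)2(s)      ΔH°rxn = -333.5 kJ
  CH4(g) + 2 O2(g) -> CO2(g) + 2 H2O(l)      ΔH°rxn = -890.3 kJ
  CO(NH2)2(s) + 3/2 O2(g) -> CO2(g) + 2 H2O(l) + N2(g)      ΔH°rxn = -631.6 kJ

ΔH°rxn = -258.7 kJ

equation 1: not needed (H2(g) appears nowhere else).
equation 2 as written (CH4(g) already on the reactant side): -890.3 kJ
equation 3 reversed: +631.6 kJ
ΔH°rxn = (1)·(-890.3) + (-1)·(-631.6) = -258.7 kJ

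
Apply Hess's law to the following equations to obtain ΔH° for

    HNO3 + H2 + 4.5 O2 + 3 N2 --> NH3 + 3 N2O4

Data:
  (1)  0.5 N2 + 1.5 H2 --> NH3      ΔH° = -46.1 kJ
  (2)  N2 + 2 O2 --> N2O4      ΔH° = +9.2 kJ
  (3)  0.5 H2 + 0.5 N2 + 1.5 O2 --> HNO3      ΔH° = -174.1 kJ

(1) as written: -46.1 kJ
(2) × 3: (3)·(+9.2) = +27.6 kJ
(3) reversed: +174.1 kJ
Since enthalpy is a state function, ΔH° = (-46.1) + (+27.6) + (+174.1) = 155.6 kJ

ΔH° = 155.6 kJ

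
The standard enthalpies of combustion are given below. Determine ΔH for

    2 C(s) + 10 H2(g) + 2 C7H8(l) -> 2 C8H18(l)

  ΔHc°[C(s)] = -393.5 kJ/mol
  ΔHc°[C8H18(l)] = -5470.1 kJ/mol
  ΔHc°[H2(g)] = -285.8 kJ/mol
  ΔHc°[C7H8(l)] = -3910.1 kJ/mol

Using ΔH = Σ nΔHc°(reactants) − Σ nΔHc°(products):
= [2·(-393.5) + 10·(-285.8) + 2·(-3910.1)] − [2·(-5470.1)]
= -525.0 kJ/mol

ΔH = -525.0 kJ/mol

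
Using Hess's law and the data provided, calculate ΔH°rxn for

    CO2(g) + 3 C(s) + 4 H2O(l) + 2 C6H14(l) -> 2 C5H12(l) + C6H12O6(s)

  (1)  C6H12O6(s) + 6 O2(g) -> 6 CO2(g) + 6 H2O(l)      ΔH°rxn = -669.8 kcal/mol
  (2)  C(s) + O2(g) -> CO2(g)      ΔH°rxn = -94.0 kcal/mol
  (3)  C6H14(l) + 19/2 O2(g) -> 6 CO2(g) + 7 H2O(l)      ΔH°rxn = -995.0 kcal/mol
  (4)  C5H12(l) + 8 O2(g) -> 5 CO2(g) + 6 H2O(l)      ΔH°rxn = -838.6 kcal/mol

ΔH°rxn = 75.0 kcal/mol

(1) reversed: +669.8 kcal/mol
(2) × 3: (3)·(-94.0) = -282.0 kcal/mol
(3) × 2: (2)·(-995.0) = -1990.0 kcal/mol
(4) reversed and × 2: (-2)·(-838.6) = +1677.2 kcal/mol
Since enthalpy is a state function, ΔH°rxn = (+669.8) + (-282.0) + (-1990.0) + (+1677.2) = 75.0 kcal/mol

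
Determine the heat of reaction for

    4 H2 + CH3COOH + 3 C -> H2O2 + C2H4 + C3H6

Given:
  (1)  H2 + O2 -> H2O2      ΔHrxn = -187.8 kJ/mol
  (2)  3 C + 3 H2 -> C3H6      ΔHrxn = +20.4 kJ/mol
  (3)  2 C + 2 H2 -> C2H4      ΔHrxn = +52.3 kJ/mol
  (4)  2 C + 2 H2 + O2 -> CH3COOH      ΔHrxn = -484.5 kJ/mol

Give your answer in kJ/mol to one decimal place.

(1) as written: -187.8 kJ/mol
(2) as written: +20.4 kJ/mol
(3) as written: +52.3 kJ/mol
(4) reversed: +484.5 kJ/mol
ΔHrxn = (-187.8) + (+20.4) + (+52.3) + (+484.5) = 369.4 kJ/mol

ΔHrxn = 369.4 kJ/mol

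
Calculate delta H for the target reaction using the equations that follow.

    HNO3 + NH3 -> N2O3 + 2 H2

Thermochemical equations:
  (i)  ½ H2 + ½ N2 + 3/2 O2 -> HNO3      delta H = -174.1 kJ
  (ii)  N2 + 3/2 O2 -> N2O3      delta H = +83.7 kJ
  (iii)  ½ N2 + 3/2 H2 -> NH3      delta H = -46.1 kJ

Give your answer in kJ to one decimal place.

delta H = 303.9 kJ

(i) reversed (reverse to put HNO3 on the reactant side): +174.1 kJ
(ii) as written (N2O3 already on the product side): +83.7 kJ
(iii) reversed (reverse to put NH3 on the reactant side): +46.1 kJ
Summing the manipulated equations, delta H = (-1)·(-174.1) + (1)·(+83.7) + (-1)·(-46.1) = 303.9 kJ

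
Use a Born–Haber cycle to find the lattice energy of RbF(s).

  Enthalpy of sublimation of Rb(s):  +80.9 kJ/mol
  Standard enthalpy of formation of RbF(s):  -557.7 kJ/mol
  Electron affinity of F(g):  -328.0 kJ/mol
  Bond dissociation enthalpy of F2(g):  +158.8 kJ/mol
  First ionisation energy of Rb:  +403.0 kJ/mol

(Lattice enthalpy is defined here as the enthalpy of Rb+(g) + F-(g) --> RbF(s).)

U = -793.0 kJ/mol

ΔHf° = 1·ΔHsub + 1·(ΣIE) + 1/2·D(F2) + 1·EA + U
-557.7 = 1·(+80.9) + 1·(+403.0) + 1/2·(+158.8) + 1·(-328.0) + U
U = -557.7 − (+235.3) = -793.0 kJ/mol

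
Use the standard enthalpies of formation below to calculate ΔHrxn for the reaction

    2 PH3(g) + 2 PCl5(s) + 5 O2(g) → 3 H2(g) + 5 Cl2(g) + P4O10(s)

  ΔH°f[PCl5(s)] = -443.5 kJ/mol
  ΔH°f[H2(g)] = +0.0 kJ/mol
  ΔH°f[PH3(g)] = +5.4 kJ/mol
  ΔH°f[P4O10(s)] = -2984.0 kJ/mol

Products: 3·(+0.0) + 5·(+0.0) + 1·(-2984.0) = -2984.0
Reactants: 2·(+5.4) + 2·(-443.5) + 5·(+0.0) = -876.2
ΔHrxn = (-2984.0) − (-876.2) = -2107.8 kJ/mol

ΔHrxn = -2107.8 kJ/mol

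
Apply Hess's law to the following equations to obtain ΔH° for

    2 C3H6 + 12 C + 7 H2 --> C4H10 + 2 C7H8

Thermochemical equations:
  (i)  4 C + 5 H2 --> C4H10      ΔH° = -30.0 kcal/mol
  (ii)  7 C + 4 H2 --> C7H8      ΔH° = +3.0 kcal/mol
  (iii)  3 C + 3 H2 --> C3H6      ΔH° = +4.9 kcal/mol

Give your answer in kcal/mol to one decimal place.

ΔH° = -33.8 kcal/mol

(i) as written (C4H10 already on the product side): -30.0 kcal/mol
(ii) × 2 (×2 to match 2 C7H8 in the target): (2)·(+3.0) = +6.0 kcal/mol
(iii) reversed and × 2 (reverse to put C3H6 on the reactant side; scale by 2 for the 2 C3H6): (-2)·(+4.9) = -9.8 kcal/mol
Since enthalpy is a state function, ΔH° = (-30.0) + (+6.0) + (-9.8) = -33.8 kcal/mol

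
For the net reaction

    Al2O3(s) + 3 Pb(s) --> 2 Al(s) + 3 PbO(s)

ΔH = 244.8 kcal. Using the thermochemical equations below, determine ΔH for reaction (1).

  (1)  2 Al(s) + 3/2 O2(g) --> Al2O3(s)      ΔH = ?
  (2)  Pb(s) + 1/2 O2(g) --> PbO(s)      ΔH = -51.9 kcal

ΔH = -400.5 kcal

(1) reversed (Al2O3(s) must end up as a reactant): contributes −x
(2) × 3 (scale by 3 for the 3 PbO(s)): (3)·(-51.9) = -155.7 kcal
+244.8 = (-155.7) − x
x = (+244.8 − (-155.7)) / (-1) = -400.5 kcal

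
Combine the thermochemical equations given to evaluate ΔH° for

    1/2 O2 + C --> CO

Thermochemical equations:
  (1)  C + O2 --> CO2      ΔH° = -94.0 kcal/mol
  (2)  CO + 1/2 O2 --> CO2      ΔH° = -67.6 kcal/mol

ΔH° = -26.4 kcal/mol

(1) as written (C already on the reactant side): -94.0 kcal/mol
(2) reversed (CO must end up as a product): +67.6 kcal/mol
Summing the manipulated equations, ΔH° = (-94.0) + (+67.6) = -26.4 kcal/mol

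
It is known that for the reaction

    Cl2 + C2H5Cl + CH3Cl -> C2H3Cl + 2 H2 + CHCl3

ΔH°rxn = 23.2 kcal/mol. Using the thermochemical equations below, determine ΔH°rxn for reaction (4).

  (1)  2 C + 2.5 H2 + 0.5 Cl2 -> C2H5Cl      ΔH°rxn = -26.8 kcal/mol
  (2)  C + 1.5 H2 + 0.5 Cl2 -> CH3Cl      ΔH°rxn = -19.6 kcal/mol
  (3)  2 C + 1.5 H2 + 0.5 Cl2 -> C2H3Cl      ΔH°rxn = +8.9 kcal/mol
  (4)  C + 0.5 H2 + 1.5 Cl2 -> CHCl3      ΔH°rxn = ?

ΔH°rxn = -32.1 kcal/mol

(1) reversed: +26.8 kcal/mol
(2) reversed: +19.6 kcal/mol
(3) as written: +8.9 kcal/mol
(4) as written: contributes x
+23.2 = (+26.8) + (+19.6) + (+8.9) + x
x = (+23.2 − (+55.3)) / (1) = -32.1 kcal/mol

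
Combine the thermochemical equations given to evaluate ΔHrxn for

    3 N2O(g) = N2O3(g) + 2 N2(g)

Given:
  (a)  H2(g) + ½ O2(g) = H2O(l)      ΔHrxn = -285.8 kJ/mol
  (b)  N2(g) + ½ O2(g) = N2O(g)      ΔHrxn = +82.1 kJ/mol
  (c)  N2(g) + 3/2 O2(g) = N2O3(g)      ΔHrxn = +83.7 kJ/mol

(a): not needed (H2(g) appears nowhere else).
(b) reversed and × 3 (N2O(g) must end up as a reactant; scale by 3 for the 3 N2O(g)): (-3)·(+82.1) = -246.3 kJ/mol
(c) as written (N2O3(g) already on the product side): +83.7 kJ/mol
Combining the equations, ΔHrxn = (-246.3) + (+83.7) = -162.6 kJ/mol

ΔHrxn = -162.6 kJ/mol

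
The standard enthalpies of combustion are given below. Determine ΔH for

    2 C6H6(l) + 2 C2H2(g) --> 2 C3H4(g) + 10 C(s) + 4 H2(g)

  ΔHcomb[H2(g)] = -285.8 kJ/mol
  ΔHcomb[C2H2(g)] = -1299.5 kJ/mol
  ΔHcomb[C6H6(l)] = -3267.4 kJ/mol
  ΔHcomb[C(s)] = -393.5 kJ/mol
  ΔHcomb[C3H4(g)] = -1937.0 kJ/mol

ΔH = -181.6 kJ/mol

Using ΔH = Σ nΔHc°(reactants) − Σ nΔHc°(products):
= [2·(-3267.4) + 2·(-1299.5)] − [2·(-1937.0) + 10·(-393.5) + 4·(-285.8)]
= -181.6 kJ/mol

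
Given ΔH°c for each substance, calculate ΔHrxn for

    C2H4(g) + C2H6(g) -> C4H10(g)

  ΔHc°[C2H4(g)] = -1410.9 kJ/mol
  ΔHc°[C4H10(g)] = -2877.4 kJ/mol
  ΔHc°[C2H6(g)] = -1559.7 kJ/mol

Using ΔH = Σ nΔHc°(reactants) − Σ nΔHc°(products):
= [1·(-1410.9) + 1·(-1559.7)] − [1·(-2877.4)]
= -93.2 kJ/mol

ΔHrxn = -93.2 kJ/mol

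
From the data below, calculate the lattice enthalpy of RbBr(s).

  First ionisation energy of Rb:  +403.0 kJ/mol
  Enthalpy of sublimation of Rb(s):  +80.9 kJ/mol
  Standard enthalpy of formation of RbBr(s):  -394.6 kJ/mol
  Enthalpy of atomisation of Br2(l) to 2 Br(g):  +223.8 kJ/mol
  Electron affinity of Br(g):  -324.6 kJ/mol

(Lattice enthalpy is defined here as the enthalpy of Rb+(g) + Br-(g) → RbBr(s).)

ΔHf° = 1·ΔHsub + 1·(ΣIE) + 1/2·D(Br2) + 1·EA + U
-394.6 = 1·(+80.9) + 1·(+403.0) + 1/2·(+223.8) + 1·(-324.6) + U
U = -394.6 − (+271.2) = -665.8 kJ/mol

U = -665.8 kJ/mol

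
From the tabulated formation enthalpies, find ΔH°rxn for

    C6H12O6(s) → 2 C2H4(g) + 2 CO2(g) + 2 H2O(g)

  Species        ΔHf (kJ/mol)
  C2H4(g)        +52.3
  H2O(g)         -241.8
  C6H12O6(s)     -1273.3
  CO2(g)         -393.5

ΔH°rxn = 107.3 kJ/mol

ΔH°rxn = Σ nΔHf°(products) − Σ nΔHf°(reactants).
Products: 2·(+52.3) + 2·(-393.5) + 2·(-241.8) = -1166.0
Reactants: 1·(-1273.3) = -1273.3
ΔH°rxn = (-1166.0) − (-1273.3) = 107.3 kJ/mol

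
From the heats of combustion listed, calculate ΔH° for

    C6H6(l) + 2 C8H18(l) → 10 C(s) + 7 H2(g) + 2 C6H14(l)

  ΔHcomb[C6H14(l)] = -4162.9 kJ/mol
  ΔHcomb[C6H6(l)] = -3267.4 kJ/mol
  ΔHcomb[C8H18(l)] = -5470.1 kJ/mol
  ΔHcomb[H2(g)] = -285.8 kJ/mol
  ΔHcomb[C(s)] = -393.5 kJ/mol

Using ΔH = Σ nΔHc°(reactants) − Σ nΔHc°(products):
= [1·(-3267.4) + 2·(-5470.1)] − [10·(-393.5) + 7·(-285.8) + 2·(-4162.9)]
= 53.8 kJ/mol

ΔH° = 53.8 kJ/mol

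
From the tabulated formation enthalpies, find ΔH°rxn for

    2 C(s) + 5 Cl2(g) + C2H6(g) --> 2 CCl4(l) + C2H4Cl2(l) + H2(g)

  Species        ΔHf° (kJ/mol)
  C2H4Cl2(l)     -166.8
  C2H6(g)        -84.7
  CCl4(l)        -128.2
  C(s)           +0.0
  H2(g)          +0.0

ΔH°rxn = Σ nΔHf°(products) − Σ nΔHf°(reactants).
Products: 2·(-128.2) + 1·(-166.8) + 1·(+0.0) = -423.2
Reactants: 2·(+0.0) + 5·(+0.0) + 1·(-84.7) = -84.7
ΔH°rxn = (-423.2) − (-84.7) = -338.5 kJ/mol

ΔH°rxn = -338.5 kJ/mol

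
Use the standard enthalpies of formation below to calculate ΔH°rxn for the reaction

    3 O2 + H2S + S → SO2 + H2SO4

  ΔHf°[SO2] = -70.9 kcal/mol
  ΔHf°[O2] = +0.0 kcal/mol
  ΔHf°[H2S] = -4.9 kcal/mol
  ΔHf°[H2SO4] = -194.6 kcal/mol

ΔH°rxn = -260.6 kcal/mol

ΔH°rxn = Σ nΔHf°(products) − Σ nΔHf°(reactants).
Products: 1·(-70.9) + 1·(-194.6) = -265.5
Reactants: 3·(+0.0) + 1·(-4.9) + 1·(+0.0) = -4.9
ΔH°rxn = (-265.5) − (-4.9) = -260.6 kcal/mol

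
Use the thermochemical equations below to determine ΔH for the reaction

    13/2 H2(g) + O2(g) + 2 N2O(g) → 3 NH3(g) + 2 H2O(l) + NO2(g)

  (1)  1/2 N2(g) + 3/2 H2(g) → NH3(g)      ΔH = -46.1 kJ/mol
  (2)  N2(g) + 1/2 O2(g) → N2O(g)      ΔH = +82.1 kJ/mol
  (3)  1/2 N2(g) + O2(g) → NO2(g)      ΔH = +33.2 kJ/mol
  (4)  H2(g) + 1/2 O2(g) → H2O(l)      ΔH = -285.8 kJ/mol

(1) × 3: (3)·(-46.1) = -138.3 kJ/mol
(2) reversed and × 2: (-2)·(+82.1) = -164.2 kJ/mol
(3) as written: +33.2 kJ/mol
(4) × 2: (2)·(-285.8) = -571.6 kJ/mol
By Hess's law, ΔH = (3)·(-46.1) + (-2)·(+82.1) + (1)·(+33.2) + (2)·(-285.8) = -840.9 kJ/mol

ΔH = -840.9 kJ/mol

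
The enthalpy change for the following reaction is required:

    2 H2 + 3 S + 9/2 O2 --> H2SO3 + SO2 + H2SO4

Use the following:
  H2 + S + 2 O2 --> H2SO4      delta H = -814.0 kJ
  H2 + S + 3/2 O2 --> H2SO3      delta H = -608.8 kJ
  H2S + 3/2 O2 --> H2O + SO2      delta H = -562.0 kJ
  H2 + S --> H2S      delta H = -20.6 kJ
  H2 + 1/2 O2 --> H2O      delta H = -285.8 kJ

delta H = -1719.6 kJ

equation 1 as written: -814.0 kJ
equation 2 as written: -608.8 kJ
equation 3 as written: -562.0 kJ
equation 4 as written: -20.6 kJ
equation 5 reversed: +285.8 kJ
Combining the equations, delta H = (1)·(-814.0) + (1)·(-608.8) + (1)·(-562.0) + (1)·(-20.6) + (-1)·(-285.8) = -1719.6 kJ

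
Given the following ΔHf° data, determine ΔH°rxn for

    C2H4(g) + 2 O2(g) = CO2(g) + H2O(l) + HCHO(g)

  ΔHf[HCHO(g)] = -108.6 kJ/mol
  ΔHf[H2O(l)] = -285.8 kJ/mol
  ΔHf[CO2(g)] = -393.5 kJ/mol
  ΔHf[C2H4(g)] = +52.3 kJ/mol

ΔH°rxn = -840.2 kJ/mol

Products: 1·(-393.5) + 1·(-285.8) + 1·(-108.6) = -787.9
Reactants: 1·(+52.3) + 2·(+0.0) = +52.3
ΔH°rxn = (-787.9) − (+52.3) = -840.2 kJ/mol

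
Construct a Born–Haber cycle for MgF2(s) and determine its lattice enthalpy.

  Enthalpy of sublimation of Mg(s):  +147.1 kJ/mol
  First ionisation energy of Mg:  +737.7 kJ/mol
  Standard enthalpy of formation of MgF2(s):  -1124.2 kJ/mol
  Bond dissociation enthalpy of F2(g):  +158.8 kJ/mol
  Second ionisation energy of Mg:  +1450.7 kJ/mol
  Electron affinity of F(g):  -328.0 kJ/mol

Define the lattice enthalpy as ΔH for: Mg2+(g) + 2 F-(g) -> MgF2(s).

ΔHf° = 1·ΔHsub + 1·(ΣIE) + 1·D(F2) + 2·EA + U
-1124.2 = 1·(+147.1) + 1·(+2188.4) + 1·(+158.8) + 2·(-328.0) + U
U = -1124.2 − (+1838.3) = -2962.5 kJ/mol

U = -2962.5 kJ/mol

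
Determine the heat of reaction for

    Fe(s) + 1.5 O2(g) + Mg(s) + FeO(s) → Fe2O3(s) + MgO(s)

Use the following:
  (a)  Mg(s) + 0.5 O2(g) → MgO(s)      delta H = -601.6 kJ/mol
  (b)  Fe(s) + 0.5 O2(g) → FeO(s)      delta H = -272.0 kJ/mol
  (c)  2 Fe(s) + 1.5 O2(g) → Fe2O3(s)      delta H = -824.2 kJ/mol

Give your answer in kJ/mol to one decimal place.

(a) as written (MgO(s) already on the product side): -601.6 kJ/mol
(b) reversed (FeO(s) must end up as a reactant): +272.0 kJ/mol
(c) as written (Fe2O3(s) already on the product side): -824.2 kJ/mol
By Hess's law, delta H = (-601.6) + (+272.0) + (-824.2) = -1153.8 kJ/mol

delta H = -1153.8 kJ/mol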